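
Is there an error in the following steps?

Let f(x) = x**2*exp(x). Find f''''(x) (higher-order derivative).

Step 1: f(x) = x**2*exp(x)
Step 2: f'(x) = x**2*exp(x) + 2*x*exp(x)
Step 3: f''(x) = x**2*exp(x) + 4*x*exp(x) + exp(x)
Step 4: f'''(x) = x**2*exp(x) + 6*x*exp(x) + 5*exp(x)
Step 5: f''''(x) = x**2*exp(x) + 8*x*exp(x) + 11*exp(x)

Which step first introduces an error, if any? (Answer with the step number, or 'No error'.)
Step 3

Step 3 is incorrect due to a wrong coefficient.
The step shows: x**2*exp(x) + 4*x*exp(x) + exp(x)
The correct value should be: x**2*exp(x) + 4*x*exp(x) + 2*exp(x)

Explanation: The coefficient 2 was incorrectly written as 1: the term 2*exp(x) was incorrectly written as exp(x)
The later steps are derived from this incorrect expression, so the error originates in Step 3.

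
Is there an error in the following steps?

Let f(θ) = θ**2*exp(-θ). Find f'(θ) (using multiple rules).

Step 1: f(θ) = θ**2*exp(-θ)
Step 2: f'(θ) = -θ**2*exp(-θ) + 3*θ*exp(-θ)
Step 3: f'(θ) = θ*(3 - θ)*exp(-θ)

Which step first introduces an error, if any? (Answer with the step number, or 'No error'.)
Step 2

Step 2 is incorrect due to a wrong coefficient.
The step shows: -θ**2*exp(-θ) + 3*θ*exp(-θ)
The correct value should be: -θ**2*exp(-θ) + 2*θ*exp(-θ)

Explanation: The coefficient 2 was incorrectly written as 3: the term 2*θ*exp(-θ) was incorrectly written as 3*θ*exp(-θ)
The later steps are derived from this incorrect expression, so the error originates in Step 2.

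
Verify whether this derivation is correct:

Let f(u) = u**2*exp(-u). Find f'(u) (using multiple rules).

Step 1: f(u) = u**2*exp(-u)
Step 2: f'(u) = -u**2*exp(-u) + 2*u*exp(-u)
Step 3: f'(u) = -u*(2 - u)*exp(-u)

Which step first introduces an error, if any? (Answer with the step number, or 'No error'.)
Step 3

Step 3 is incorrect due to a sign flip.
The step shows: -u*(2 - u)*exp(-u)
The correct value should be: u*(2 - u)*exp(-u)

Explanation: The sign of the whole expression was flipped: the term u*(2 - u)*exp(-u) was incorrectly written as -u*(2 - u)*exp(-u)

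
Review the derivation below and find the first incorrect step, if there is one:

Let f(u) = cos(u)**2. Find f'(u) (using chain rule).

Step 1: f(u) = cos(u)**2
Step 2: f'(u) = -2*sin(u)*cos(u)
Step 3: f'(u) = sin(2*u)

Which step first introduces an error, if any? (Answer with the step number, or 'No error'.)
Step 3

Step 3 is incorrect due to a sign flip.
The step shows: sin(2*u)
The correct value should be: -sin(2*u)

Explanation: The sign of the whole expression was flipped: the term -sin(2*u) was incorrectly written as sin(2*u)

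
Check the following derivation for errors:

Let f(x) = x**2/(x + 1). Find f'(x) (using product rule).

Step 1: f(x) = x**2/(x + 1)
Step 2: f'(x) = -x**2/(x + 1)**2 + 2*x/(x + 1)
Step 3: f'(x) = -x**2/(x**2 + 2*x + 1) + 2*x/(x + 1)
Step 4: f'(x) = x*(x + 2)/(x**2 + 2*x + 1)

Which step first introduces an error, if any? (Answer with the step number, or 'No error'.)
No error

All steps in this derivation are correct.
The final answer f'(x) = x*(x + 2)/(x**2 + 2*x + 1) is valid.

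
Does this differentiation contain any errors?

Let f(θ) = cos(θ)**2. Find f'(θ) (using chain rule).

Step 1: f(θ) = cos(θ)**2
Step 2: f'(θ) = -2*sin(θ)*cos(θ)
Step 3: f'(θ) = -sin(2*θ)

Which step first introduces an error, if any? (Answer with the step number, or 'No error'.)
No error

All steps in this derivation are correct.
The final answer f'(θ) = -sin(2*θ) is valid.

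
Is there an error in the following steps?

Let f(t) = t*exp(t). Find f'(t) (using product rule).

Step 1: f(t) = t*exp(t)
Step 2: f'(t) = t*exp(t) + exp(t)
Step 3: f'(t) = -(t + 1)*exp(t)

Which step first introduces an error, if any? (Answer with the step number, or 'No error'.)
Step 3

Step 3 is incorrect due to a sign flip.
The step shows: -(t + 1)*exp(t)
The correct value should be: (t + 1)*exp(t)

Explanation: The sign of the whole expression was flipped: the term (t + 1)*exp(t) was incorrectly written as -(t + 1)*exp(t)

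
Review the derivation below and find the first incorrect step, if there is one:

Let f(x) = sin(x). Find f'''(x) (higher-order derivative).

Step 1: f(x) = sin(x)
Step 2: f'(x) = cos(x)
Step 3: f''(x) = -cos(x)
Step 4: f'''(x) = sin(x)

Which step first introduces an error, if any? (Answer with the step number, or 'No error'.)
Step 3

Step 3 is incorrect due to a wrong trig function.
The step shows: -cos(x)
The correct value should be: -sin(x)

Explanation: sin(x) was incorrectly written as cos(x): the term -sin(x) was incorrectly written as -cos(x)
The later steps are derived from this incorrect expression, so the error originates in Step 3.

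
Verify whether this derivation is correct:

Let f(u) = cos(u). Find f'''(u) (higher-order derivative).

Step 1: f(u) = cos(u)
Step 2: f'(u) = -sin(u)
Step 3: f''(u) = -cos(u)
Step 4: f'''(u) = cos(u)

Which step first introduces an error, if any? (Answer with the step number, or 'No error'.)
Step 4

Step 4 is incorrect due to a wrong trig function.
The step shows: cos(u)
The correct value should be: sin(u)

Explanation: sin(u) was incorrectly written as cos(u): the term sin(u) was incorrectly written as cos(u)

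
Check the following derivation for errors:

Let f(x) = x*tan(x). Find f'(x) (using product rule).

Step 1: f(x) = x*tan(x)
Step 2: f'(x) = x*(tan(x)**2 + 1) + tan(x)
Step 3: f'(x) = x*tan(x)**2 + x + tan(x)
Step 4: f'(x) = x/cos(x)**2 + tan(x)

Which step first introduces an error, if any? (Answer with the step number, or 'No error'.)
No error

All steps in this derivation are correct.
The final answer f'(x) = x/cos(x)**2 + tan(x) is valid.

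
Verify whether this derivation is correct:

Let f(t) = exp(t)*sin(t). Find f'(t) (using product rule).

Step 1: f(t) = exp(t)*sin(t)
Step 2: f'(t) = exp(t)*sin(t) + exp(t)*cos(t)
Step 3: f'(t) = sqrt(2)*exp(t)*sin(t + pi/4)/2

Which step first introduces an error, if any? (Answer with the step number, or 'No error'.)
Step 3

Step 3 is incorrect due to a wrong exponent.
The step shows: sqrt(2)*exp(t)*sin(t + pi/4)/2
The correct value should be: sqrt(2)*exp(t)*sin(t + pi/4)

Explanation: The exponent 1/2 on 2 was incorrectly written as -1/2: the term sqrt(2)*exp(t)*sin(t + pi/4) was incorrectly written as sqrt(2)*exp(t)*sin(t + pi/4)/2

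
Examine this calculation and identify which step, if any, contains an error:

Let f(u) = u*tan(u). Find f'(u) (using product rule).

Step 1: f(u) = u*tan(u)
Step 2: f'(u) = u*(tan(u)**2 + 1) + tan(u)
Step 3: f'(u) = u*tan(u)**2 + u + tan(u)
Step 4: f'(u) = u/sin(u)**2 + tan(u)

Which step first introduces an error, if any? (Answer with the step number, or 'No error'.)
Step 4

Step 4 is incorrect due to a wrong trig function.
The step shows: u/sin(u)**2 + tan(u)
The correct value should be: u/cos(u)**2 + tan(u)

Explanation: cos(u) was incorrectly written as sin(u): the term u/cos(u)**2 was incorrectly written as u/sin(u)**2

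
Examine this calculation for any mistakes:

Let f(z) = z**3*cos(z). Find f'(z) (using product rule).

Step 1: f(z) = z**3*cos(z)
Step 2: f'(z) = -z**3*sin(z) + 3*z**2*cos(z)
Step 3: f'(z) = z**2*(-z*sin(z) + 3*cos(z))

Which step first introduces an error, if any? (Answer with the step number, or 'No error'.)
No error

All steps in this derivation are correct.
The final answer f'(z) = z**2*(-z*sin(z) + 3*cos(z)) is valid.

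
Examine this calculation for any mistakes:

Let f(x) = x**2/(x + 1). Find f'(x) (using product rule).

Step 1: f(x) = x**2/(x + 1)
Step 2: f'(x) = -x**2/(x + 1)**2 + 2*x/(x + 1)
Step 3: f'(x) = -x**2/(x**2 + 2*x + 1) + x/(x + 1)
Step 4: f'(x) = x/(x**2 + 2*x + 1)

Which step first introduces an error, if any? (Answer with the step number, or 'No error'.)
Step 3

Step 3 is incorrect due to a wrong coefficient.
The step shows: -x**2/(x**2 + 2*x + 1) + x/(x + 1)
The correct value should be: -x**2/(x**2 + 2*x + 1) + 2*x/(x + 1)

Explanation: The coefficient 2 was incorrectly written as 1: the term 2*x/(x + 1) was incorrectly written as x/(x + 1)
The later steps are derived from this incorrect expression, so the error originates in Step 3.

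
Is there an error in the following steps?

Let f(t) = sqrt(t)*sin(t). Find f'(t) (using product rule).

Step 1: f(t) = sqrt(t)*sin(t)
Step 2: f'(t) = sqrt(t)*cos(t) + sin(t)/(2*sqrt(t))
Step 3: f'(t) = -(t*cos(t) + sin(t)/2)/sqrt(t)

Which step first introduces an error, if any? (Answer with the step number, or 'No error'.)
Step 3

Step 3 is incorrect due to a sign flip.
The step shows: -(t*cos(t) + sin(t)/2)/sqrt(t)
The correct value should be: (t*cos(t) + sin(t)/2)/sqrt(t)

Explanation: The sign of the whole expression was flipped: the term (t*cos(t) + sin(t)/2)/sqrt(t) was incorrectly written as -(t*cos(t) + sin(t)/2)/sqrt(t)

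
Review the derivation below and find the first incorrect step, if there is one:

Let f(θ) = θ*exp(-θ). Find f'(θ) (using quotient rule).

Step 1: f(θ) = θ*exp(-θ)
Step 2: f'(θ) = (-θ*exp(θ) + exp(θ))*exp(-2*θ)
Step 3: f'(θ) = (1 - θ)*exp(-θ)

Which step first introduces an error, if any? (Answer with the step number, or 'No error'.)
No error

All steps in this derivation are correct.
The final answer f'(θ) = (1 - θ)*exp(-θ) is valid.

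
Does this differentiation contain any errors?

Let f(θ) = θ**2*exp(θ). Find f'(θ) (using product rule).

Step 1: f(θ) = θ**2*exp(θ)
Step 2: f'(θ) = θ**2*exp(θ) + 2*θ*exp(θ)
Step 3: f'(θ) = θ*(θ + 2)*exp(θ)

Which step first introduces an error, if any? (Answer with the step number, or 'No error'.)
No error

All steps in this derivation are correct.
The final answer f'(θ) = θ*(θ + 2)*exp(θ) is valid.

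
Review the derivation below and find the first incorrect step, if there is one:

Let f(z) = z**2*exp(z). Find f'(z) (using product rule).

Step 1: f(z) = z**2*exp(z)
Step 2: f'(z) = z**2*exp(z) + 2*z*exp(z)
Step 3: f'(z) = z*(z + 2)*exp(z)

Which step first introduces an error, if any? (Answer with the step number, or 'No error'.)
No error

All steps in this derivation are correct.
The final answer f'(z) = z*(z + 2)*exp(z) is valid.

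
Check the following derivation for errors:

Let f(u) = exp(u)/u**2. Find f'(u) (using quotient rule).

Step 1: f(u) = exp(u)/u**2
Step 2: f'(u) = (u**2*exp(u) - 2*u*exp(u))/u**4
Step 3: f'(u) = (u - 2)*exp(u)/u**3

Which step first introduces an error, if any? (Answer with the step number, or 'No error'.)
No error

All steps in this derivation are correct.
The final answer f'(u) = (u - 2)*exp(u)/u**3 is valid.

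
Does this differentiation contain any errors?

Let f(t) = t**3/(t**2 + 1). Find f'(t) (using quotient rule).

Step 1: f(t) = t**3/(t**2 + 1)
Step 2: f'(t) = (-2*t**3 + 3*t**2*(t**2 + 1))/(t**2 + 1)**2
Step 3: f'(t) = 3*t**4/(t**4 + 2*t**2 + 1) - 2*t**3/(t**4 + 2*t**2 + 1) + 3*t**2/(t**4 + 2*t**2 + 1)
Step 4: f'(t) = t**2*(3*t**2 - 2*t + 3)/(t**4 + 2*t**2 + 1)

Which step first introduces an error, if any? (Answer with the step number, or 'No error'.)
Step 2

Step 2 is incorrect due to a wrong exponent.
The step shows: (-2*t**3 + 3*t**2*(t**2 + 1))/(t**2 + 1)**2
The correct value should be: (-2*t**4 + 3*t**2*(t**2 + 1))/(t**2 + 1)**2

Explanation: The exponent 4 on t was incorrectly written as 3: the term (-2*t**4 + 3*t**2*(t**2 + 1))/(t**2 + 1)**2 was incorrectly written as (-2*t**3 + 3*t**2*(t**2 + 1))/(t**2 + 1)**2
The later steps are derived from this incorrect expression, so the error originates in Step 2.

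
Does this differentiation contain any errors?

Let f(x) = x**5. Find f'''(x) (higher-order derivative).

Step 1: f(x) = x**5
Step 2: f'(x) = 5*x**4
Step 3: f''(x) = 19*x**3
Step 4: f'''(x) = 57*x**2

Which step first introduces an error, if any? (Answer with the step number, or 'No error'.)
Step 3

Step 3 is incorrect due to a wrong coefficient.
The step shows: 19*x**3
The correct value should be: 20*x**3

Explanation: The coefficient 20 was incorrectly written as 19: the term 20*x**3 was incorrectly written as 19*x**3
The later steps are derived from this incorrect expression, so the error originates in Step 3.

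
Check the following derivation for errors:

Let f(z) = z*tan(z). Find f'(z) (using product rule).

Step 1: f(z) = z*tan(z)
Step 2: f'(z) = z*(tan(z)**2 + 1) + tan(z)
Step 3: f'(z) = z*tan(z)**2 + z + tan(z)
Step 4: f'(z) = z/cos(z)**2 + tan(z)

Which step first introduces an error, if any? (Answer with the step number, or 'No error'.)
No error

All steps in this derivation are correct.
The final answer f'(z) = z/cos(z)**2 + tan(z) is valid.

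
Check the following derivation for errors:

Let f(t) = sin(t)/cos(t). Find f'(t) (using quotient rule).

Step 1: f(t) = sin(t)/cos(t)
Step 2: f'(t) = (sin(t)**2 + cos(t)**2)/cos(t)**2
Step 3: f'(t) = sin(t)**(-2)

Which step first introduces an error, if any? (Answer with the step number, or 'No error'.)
Step 3

Step 3 is incorrect due to a wrong trig function.
The step shows: sin(t)**(-2)
The correct value should be: cos(t)**(-2)

Explanation: cos(t) was incorrectly written as sin(t): the term cos(t)**(-2) was incorrectly written as sin(t)**(-2)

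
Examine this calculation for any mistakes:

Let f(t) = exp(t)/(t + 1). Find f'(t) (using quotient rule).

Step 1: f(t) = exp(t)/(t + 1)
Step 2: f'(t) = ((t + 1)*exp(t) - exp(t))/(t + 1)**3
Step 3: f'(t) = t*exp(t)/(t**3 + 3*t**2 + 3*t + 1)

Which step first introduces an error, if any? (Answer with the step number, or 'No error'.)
Step 2

Step 2 is incorrect due to a wrong exponent.
The step shows: ((t + 1)*exp(t) - exp(t))/(t + 1)**3
The correct value should be: ((t + 1)*exp(t) - exp(t))/(t + 1)**2

Explanation: The exponent -2 on t + 1 was incorrectly written as -3: the term ((t + 1)*exp(t) - exp(t))/(t + 1)**2 was incorrectly written as ((t + 1)*exp(t) - exp(t))/(t + 1)**3
The later steps are derived from this incorrect expression, so the error originates in Step 2.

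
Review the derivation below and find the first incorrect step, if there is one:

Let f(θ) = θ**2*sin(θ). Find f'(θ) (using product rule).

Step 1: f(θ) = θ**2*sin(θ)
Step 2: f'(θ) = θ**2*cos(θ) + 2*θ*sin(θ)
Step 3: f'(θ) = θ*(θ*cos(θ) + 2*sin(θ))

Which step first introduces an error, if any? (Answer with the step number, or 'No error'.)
No error

All steps in this derivation are correct.
The final answer f'(θ) = θ*(θ*cos(θ) + 2*sin(θ)) is valid.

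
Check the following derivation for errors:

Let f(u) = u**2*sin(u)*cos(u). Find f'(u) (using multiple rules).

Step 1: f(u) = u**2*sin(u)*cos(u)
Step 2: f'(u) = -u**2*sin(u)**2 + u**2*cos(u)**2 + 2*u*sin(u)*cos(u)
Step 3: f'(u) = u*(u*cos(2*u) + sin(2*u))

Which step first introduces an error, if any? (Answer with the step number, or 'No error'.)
No error

All steps in this derivation are correct.
The final answer f'(u) = u*(u*cos(2*u) + sin(2*u)) is valid.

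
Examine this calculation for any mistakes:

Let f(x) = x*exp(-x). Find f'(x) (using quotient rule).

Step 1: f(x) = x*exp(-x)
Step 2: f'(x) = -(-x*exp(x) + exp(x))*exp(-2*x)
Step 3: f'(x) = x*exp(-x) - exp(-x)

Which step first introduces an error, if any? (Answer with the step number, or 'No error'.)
Step 2

Step 2 is incorrect due to a sign flip.
The step shows: -(-x*exp(x) + exp(x))*exp(-2*x)
The correct value should be: (-x*exp(x) + exp(x))*exp(-2*x)

Explanation: The sign of the whole expression was flipped: the term (-x*exp(x) + exp(x))*exp(-2*x) was incorrectly written as -(-x*exp(x) + exp(x))*exp(-2*x)
The later steps are derived from this incorrect expression, so the error originates in Step 2.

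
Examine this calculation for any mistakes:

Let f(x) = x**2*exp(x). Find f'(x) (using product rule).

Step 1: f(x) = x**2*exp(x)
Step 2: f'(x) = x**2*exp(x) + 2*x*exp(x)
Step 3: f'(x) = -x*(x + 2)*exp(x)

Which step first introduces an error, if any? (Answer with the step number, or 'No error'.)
Step 3

Step 3 is incorrect due to a sign flip.
The step shows: -x*(x + 2)*exp(x)
The correct value should be: x*(x + 2)*exp(x)

Explanation: The sign of the whole expression was flipped: the term x*(x + 2)*exp(x) was incorrectly written as -x*(x + 2)*exp(x)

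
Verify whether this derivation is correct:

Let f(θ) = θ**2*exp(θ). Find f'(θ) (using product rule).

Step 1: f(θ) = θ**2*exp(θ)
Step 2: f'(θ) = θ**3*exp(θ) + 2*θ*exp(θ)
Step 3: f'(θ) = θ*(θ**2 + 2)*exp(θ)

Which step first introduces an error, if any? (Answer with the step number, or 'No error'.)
Step 2

Step 2 is incorrect due to a wrong exponent.
The step shows: θ**3*exp(θ) + 2*θ*exp(θ)
The correct value should be: θ**2*exp(θ) + 2*θ*exp(θ)

Explanation: The exponent 2 on θ was incorrectly written as 3: the term θ**2*exp(θ) was incorrectly written as θ**3*exp(θ)
The later steps are derived from this incorrect expression, so the error originates in Step 2.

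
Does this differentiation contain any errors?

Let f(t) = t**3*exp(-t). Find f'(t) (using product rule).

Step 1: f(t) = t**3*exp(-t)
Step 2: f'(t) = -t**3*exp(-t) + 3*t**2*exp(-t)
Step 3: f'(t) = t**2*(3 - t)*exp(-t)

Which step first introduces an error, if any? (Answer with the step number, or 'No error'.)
No error

All steps in this derivation are correct.
The final answer f'(t) = t**2*(3 - t)*exp(-t) is valid.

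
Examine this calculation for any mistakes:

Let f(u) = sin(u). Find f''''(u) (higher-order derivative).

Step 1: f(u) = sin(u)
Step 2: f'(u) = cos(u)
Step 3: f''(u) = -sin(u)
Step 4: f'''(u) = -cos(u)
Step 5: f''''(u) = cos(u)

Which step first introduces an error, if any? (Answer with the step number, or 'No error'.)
Step 5

Step 5 is incorrect due to a wrong trig function.
The step shows: cos(u)
The correct value should be: sin(u)

Explanation: sin(u) was incorrectly written as cos(u): the term sin(u) was incorrectly written as cos(u)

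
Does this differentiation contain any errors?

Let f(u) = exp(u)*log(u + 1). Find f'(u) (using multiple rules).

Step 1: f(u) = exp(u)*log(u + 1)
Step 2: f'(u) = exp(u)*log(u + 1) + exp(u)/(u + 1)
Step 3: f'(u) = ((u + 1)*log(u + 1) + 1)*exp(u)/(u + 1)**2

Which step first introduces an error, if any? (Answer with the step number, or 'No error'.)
Step 3

Step 3 is incorrect due to a wrong exponent.
The step shows: ((u + 1)*log(u + 1) + 1)*exp(u)/(u + 1)**2
The correct value should be: ((u + 1)*log(u + 1) + 1)*exp(u)/(u + 1)

Explanation: The exponent -1 on u + 1 was incorrectly written as -2: the term ((u + 1)*log(u + 1) + 1)*exp(u)/(u + 1) was incorrectly written as ((u + 1)*log(u + 1) + 1)*exp(u)/(u + 1)**2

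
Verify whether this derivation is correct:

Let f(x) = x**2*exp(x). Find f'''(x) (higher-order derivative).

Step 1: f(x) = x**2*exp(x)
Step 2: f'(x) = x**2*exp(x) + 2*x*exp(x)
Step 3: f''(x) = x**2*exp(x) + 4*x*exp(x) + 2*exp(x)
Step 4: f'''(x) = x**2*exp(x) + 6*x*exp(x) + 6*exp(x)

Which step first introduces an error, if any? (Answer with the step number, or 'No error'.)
No error

All steps in this derivation are correct.
The final answer f'''(x) = x**2*exp(x) + 6*x*exp(x) + 6*exp(x) is valid.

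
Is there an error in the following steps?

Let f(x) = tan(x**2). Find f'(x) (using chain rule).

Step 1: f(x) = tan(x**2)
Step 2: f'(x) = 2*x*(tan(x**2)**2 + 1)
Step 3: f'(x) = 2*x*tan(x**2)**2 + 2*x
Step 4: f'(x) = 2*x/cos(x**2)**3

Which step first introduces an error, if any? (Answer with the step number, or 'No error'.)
Step 4

Step 4 is incorrect due to a wrong exponent.
The step shows: 2*x/cos(x**2)**3
The correct value should be: 2*x/cos(x**2)**2

Explanation: The exponent -2 on cos(x**2) was incorrectly written as -3: the term 2*x/cos(x**2)**2 was incorrectly written as 2*x/cos(x**2)**3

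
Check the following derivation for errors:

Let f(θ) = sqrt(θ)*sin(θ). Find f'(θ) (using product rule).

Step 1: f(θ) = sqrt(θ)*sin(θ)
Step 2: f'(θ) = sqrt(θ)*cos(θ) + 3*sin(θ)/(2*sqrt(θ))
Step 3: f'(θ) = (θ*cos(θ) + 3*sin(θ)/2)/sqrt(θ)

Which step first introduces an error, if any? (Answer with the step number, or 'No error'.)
Step 2

Step 2 is incorrect due to a wrong coefficient.
The step shows: sqrt(θ)*cos(θ) + 3*sin(θ)/(2*sqrt(θ))
The correct value should be: sqrt(θ)*cos(θ) + sin(θ)/(2*sqrt(θ))

Explanation: The coefficient 1/2 was incorrectly written as 3/2: the term sin(θ)/(2*sqrt(θ)) was incorrectly written as 3*sin(θ)/(2*sqrt(θ))
The later steps are derived from this incorrect expression, so the error originates in Step 2.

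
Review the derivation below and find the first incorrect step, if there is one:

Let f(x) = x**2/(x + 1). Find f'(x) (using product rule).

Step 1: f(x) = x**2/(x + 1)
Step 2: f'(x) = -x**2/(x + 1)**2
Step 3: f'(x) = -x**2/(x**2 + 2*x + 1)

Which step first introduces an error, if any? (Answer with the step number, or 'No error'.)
Step 2

Step 2 is incorrect due to a dropped term.
The step shows: -x**2/(x + 1)**2
The correct value should be: -x**2/(x + 1)**2 + 2*x/(x + 1)

Explanation: A term was dropped: the term 2*x/(x + 1) was incorrectly omitted
The later steps are derived from this incorrect expression, so the error originates in Step 2.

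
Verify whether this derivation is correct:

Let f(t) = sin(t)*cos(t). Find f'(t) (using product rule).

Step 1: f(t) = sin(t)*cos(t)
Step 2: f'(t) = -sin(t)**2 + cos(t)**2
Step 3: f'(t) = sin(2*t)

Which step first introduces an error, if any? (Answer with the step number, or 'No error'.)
Step 3

Step 3 is incorrect due to a wrong trig function.
The step shows: sin(2*t)
The correct value should be: cos(2*t)

Explanation: cos(2*t) was incorrectly written as sin(2*t): the term cos(2*t) was incorrectly written as sin(2*t)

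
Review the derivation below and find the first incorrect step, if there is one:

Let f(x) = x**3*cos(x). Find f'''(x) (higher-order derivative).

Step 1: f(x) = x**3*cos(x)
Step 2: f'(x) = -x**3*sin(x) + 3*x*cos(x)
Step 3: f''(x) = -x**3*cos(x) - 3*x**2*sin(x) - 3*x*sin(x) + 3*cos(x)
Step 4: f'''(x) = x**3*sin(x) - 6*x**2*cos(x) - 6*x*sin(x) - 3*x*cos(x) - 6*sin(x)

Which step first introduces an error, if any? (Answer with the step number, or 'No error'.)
Step 2

Step 2 is incorrect due to a wrong exponent.
The step shows: -x**3*sin(x) + 3*x*cos(x)
The correct value should be: -x**3*sin(x) + 3*x**2*cos(x)

Explanation: The exponent 2 on x was incorrectly written as 1: the term 3*x**2*cos(x) was incorrectly written as 3*x*cos(x)
The later steps are derived from this incorrect expression, so the error originates in Step 2.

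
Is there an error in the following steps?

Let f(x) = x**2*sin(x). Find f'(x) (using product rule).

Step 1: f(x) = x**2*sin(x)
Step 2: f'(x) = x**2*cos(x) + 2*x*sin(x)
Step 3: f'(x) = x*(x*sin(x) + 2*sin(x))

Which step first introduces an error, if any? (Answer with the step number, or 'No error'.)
Step 3

Step 3 is incorrect due to a wrong trig function.
The step shows: x*(x*sin(x) + 2*sin(x))
The correct value should be: x*(x*cos(x) + 2*sin(x))

Explanation: cos(x) was incorrectly written as sin(x): the term x*(x*cos(x) + 2*sin(x)) was incorrectly written as x*(x*sin(x) + 2*sin(x))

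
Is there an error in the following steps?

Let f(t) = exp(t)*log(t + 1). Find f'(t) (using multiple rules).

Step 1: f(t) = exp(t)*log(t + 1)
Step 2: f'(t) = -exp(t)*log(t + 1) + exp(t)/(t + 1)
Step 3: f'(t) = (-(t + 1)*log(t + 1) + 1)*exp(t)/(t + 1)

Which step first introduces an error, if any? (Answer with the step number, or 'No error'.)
Step 2

Step 2 is incorrect due to a sign flip.
The step shows: -exp(t)*log(t + 1) + exp(t)/(t + 1)
The correct value should be: exp(t)*log(t + 1) + exp(t)/(t + 1)

Explanation: The sign of one term was flipped: the term exp(t)*log(t + 1) was incorrectly written as -exp(t)*log(t + 1)
The later steps are derived from this incorrect expression, so the error originates in Step 2.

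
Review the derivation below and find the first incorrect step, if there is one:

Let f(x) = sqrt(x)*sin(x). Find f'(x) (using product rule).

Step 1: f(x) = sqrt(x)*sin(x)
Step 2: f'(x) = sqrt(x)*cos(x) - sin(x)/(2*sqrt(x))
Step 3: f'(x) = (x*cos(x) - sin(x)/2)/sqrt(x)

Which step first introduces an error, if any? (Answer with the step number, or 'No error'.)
Step 2

Step 2 is incorrect due to a sign flip.
The step shows: sqrt(x)*cos(x) - sin(x)/(2*sqrt(x))
The correct value should be: sqrt(x)*cos(x) + sin(x)/(2*sqrt(x))

Explanation: The sign of one term was flipped: the term sin(x)/(2*sqrt(x)) was incorrectly written as -sin(x)/(2*sqrt(x))
The later steps are derived from this incorrect expression, so the error originates in Step 2.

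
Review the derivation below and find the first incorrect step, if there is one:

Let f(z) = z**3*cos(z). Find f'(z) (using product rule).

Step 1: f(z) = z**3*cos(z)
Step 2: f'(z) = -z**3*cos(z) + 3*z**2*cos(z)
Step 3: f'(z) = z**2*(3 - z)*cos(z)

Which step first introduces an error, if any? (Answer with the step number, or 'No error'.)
Step 2

Step 2 is incorrect due to a wrong trig function.
The step shows: -z**3*cos(z) + 3*z**2*cos(z)
The correct value should be: -z**3*sin(z) + 3*z**2*cos(z)

Explanation: sin(z) was incorrectly written as cos(z): the term -z**3*sin(z) was incorrectly written as -z**3*cos(z)
The later steps are derived from this incorrect expression, so the error originates in Step 2.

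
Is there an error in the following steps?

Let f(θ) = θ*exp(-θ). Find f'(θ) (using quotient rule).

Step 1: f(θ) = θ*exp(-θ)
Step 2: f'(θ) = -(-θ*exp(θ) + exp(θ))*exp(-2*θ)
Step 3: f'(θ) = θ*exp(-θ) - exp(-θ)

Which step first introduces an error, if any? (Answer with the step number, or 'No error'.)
Step 2

Step 2 is incorrect due to a sign flip.
The step shows: -(-θ*exp(θ) + exp(θ))*exp(-2*θ)
The correct value should be: (-θ*exp(θ) + exp(θ))*exp(-2*θ)

Explanation: The sign of the whole expression was flipped: the term (-θ*exp(θ) + exp(θ))*exp(-2*θ) was incorrectly written as -(-θ*exp(θ) + exp(θ))*exp(-2*θ)
The later steps are derived from this incorrect expression, so the error originates in Step 2.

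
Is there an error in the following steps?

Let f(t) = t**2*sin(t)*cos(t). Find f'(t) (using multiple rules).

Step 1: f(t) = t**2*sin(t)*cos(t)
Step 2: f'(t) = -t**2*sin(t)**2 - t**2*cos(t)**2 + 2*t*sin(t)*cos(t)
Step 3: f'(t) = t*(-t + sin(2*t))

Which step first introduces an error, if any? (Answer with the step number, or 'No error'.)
Step 2

Step 2 is incorrect due to a sign flip.
The step shows: -t**2*sin(t)**2 - t**2*cos(t)**2 + 2*t*sin(t)*cos(t)
The correct value should be: -t**2*sin(t)**2 + t**2*cos(t)**2 + 2*t*sin(t)*cos(t)

Explanation: The sign of one term was flipped: the term t**2*cos(t)**2 was incorrectly written as -t**2*cos(t)**2
The later steps are derived from this incorrect expression, so the error originates in Step 2.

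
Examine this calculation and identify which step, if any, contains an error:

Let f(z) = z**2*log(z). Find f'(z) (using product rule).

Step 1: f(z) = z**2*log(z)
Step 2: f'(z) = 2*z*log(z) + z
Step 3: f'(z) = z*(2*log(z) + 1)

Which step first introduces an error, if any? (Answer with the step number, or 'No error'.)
No error

All steps in this derivation are correct.
The final answer f'(z) = z*(2*log(z) + 1) is valid.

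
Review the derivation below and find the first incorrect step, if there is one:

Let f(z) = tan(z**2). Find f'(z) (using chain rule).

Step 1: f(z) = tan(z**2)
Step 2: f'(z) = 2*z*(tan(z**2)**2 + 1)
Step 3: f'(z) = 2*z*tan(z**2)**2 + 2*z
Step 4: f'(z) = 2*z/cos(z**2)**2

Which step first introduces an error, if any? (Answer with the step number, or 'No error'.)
No error

All steps in this derivation are correct.
The final answer f'(z) = 2*z/cos(z**2)**2 is valid.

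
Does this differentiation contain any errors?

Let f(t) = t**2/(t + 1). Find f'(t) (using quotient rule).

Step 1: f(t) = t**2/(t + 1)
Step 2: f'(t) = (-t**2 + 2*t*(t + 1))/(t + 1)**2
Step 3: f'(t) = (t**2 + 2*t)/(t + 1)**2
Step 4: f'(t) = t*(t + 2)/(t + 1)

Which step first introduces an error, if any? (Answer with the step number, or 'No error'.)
Step 4

Step 4 is incorrect due to a wrong exponent.
The step shows: t*(t + 2)/(t + 1)
The correct value should be: t*(t + 2)/(t + 1)**2

Explanation: The exponent -2 on t + 1 was incorrectly written as -1: the term t*(t + 2)/(t + 1)**2 was incorrectly written as t*(t + 2)/(t + 1)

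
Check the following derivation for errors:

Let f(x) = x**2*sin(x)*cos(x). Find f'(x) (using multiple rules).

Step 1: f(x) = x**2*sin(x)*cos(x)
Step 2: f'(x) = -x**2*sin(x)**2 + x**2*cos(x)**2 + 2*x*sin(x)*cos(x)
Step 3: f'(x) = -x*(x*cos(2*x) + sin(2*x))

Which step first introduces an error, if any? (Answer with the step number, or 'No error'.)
Step 3

Step 3 is incorrect due to a sign flip.
The step shows: -x*(x*cos(2*x) + sin(2*x))
The correct value should be: x*(x*cos(2*x) + sin(2*x))

Explanation: The sign of the whole expression was flipped: the term x*(x*cos(2*x) + sin(2*x)) was incorrectly written as -x*(x*cos(2*x) + sin(2*x))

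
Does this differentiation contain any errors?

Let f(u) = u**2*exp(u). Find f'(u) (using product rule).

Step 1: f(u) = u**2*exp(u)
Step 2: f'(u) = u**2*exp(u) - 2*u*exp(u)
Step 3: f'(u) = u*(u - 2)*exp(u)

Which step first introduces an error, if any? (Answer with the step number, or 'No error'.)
Step 2

Step 2 is incorrect due to a sign flip.
The step shows: u**2*exp(u) - 2*u*exp(u)
The correct value should be: u**2*exp(u) + 2*u*exp(u)

Explanation: The sign of one term was flipped: the term 2*u*exp(u) was incorrectly written as -2*u*exp(u)
The later steps are derived from this incorrect expression, so the error originates in Step 2.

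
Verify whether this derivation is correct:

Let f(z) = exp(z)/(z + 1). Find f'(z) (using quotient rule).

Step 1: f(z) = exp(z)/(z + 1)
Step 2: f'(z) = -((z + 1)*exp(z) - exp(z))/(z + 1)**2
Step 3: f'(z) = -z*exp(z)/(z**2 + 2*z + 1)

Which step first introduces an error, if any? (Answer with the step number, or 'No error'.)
Step 2

Step 2 is incorrect due to a sign flip.
The step shows: -((z + 1)*exp(z) - exp(z))/(z + 1)**2
The correct value should be: ((z + 1)*exp(z) - exp(z))/(z + 1)**2

Explanation: The sign of the whole expression was flipped: the term ((z + 1)*exp(z) - exp(z))/(z + 1)**2 was incorrectly written as -((z + 1)*exp(z) - exp(z))/(z + 1)**2
The later steps are derived from this incorrect expression, so the error originates in Step 2.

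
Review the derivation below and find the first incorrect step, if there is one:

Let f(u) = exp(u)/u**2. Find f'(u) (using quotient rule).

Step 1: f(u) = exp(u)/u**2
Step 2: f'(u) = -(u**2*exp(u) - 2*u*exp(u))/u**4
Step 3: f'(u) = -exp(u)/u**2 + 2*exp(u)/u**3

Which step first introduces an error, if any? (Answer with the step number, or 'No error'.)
Step 2

Step 2 is incorrect due to a sign flip.
The step shows: -(u**2*exp(u) - 2*u*exp(u))/u**4
The correct value should be: (u**2*exp(u) - 2*u*exp(u))/u**4

Explanation: The sign of the whole expression was flipped: the term (u**2*exp(u) - 2*u*exp(u))/u**4 was incorrectly written as -(u**2*exp(u) - 2*u*exp(u))/u**4
The later steps are derived from this incorrect expression, so the error originates in Step 2.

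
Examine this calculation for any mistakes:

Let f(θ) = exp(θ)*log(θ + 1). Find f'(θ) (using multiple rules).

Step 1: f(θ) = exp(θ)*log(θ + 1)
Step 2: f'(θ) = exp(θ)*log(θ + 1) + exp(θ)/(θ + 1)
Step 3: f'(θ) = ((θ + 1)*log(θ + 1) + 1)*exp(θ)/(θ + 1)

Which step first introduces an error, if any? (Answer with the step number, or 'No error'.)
No error

All steps in this derivation are correct.
The final answer f'(θ) = ((θ + 1)*log(θ + 1) + 1)*exp(θ)/(θ + 1) is valid.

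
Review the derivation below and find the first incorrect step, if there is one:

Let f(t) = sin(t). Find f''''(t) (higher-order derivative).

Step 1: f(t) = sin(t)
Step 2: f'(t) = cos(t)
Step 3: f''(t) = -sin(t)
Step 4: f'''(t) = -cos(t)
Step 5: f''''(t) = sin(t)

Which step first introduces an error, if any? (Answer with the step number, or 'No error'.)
No error

All steps in this derivation are correct.
The final answer f''''(t) = sin(t) is valid.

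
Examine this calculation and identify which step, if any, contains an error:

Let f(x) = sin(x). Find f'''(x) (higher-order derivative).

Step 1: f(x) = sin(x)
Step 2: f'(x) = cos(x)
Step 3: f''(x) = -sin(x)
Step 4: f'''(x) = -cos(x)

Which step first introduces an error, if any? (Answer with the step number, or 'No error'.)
No error

All steps in this derivation are correct.
The final answer f'''(x) = -cos(x) is valid.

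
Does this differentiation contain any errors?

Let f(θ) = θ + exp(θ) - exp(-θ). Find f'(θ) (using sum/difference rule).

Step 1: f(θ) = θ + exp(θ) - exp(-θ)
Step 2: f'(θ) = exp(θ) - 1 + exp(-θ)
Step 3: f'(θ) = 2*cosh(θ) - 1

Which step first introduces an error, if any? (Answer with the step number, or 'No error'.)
Step 2

Step 2 is incorrect due to a sign flip.
The step shows: exp(θ) - 1 + exp(-θ)
The correct value should be: exp(θ) + 1 + exp(-θ)

Explanation: The sign of one term was flipped: the term 1 was incorrectly written as -1
The later steps are derived from this incorrect expression, so the error originates in Step 2.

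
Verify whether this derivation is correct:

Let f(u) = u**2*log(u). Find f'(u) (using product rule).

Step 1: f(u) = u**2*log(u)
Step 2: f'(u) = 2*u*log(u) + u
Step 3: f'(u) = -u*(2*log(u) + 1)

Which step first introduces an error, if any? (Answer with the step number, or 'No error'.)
Step 3

Step 3 is incorrect due to a sign flip.
The step shows: -u*(2*log(u) + 1)
The correct value should be: u*(2*log(u) + 1)

Explanation: The sign of the whole expression was flipped: the term u*(2*log(u) + 1) was incorrectly written as -u*(2*log(u) + 1)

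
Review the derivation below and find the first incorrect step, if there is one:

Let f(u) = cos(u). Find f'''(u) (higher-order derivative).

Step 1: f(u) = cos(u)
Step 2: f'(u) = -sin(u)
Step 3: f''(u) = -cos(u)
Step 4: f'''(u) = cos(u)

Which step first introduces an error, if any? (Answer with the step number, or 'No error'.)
Step 4

Step 4 is incorrect due to a wrong trig function.
The step shows: cos(u)
The correct value should be: sin(u)

Explanation: sin(u) was incorrectly written as cos(u): the term sin(u) was incorrectly written as cos(u)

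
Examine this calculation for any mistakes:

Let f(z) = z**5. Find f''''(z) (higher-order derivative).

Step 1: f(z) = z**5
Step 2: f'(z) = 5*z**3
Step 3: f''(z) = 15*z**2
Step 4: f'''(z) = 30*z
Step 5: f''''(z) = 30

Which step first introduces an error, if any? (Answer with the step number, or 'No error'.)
Step 2

Step 2 is incorrect due to a wrong exponent.
The step shows: 5*z**3
The correct value should be: 5*z**4

Explanation: The exponent 4 on z was incorrectly written as 3: the term 5*z**4 was incorrectly written as 5*z**3
The later steps are derived from this incorrect expression, so the error originates in Step 2.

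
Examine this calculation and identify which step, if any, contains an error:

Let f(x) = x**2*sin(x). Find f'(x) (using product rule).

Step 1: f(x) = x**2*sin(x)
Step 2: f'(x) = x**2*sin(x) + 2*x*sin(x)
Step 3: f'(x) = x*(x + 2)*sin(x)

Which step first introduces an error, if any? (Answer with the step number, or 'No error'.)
Step 2

Step 2 is incorrect due to a wrong trig function.
The step shows: x**2*sin(x) + 2*x*sin(x)
The correct value should be: x**2*cos(x) + 2*x*sin(x)

Explanation: cos(x) was incorrectly written as sin(x): the term x**2*cos(x) was incorrectly written as x**2*sin(x)
The later steps are derived from this incorrect expression, so the error originates in Step 2.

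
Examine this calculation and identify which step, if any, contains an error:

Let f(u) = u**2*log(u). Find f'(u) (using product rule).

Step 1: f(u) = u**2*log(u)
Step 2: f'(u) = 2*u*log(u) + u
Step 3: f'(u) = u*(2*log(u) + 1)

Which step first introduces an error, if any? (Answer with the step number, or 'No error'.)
No error

All steps in this derivation are correct.
The final answer f'(u) = u*(2*log(u) + 1) is valid.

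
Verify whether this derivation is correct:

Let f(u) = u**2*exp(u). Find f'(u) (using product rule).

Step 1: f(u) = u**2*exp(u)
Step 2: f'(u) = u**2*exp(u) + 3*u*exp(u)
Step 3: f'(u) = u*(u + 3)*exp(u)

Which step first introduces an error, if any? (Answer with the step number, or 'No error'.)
Step 2

Step 2 is incorrect due to a wrong coefficient.
The step shows: u**2*exp(u) + 3*u*exp(u)
The correct value should be: u**2*exp(u) + 2*u*exp(u)

Explanation: The coefficient 2 was incorrectly written as 3: the term 2*u*exp(u) was incorrectly written as 3*u*exp(u)
The later steps are derived from this incorrect expression, so the error originates in Step 2.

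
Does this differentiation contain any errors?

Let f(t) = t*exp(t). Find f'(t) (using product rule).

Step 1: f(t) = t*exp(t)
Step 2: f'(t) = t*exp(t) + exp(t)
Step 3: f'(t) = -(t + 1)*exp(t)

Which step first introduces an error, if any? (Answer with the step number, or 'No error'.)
Step 3

Step 3 is incorrect due to a sign flip.
The step shows: -(t + 1)*exp(t)
The correct value should be: (t + 1)*exp(t)

Explanation: The sign of the whole expression was flipped: the term (t + 1)*exp(t) was incorrectly written as -(t + 1)*exp(t)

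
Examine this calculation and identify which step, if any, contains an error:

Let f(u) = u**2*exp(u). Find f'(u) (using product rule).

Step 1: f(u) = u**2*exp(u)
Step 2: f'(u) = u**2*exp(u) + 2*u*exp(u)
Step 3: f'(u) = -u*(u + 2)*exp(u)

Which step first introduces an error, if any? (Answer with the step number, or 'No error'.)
Step 3

Step 3 is incorrect due to a sign flip.
The step shows: -u*(u + 2)*exp(u)
The correct value should be: u*(u + 2)*exp(u)

Explanation: The sign of the whole expression was flipped: the term u*(u + 2)*exp(u) was incorrectly written as -u*(u + 2)*exp(u)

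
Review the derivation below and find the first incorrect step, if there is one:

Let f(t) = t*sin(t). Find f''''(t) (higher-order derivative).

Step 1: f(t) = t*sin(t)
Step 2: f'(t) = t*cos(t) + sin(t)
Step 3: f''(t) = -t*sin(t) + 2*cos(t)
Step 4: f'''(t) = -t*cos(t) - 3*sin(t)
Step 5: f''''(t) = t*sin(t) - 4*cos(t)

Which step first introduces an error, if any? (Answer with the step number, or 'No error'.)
No error

All steps in this derivation are correct.
The final answer f''''(t) = t*sin(t) - 4*cos(t) is valid.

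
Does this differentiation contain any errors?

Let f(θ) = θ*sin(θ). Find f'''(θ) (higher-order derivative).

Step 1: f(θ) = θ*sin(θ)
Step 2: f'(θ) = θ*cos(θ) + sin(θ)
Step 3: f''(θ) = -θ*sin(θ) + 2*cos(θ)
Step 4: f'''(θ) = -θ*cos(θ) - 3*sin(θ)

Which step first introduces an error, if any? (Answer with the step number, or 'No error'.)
No error

All steps in this derivation are correct.
The final answer f'''(θ) = -θ*cos(θ) - 3*sin(θ) is valid.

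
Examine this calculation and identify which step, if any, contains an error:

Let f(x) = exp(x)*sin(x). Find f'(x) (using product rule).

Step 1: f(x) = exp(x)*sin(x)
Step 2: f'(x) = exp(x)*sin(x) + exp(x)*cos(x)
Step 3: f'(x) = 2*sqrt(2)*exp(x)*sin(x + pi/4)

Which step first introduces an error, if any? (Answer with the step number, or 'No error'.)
Step 3

Step 3 is incorrect due to a wrong exponent.
The step shows: 2*sqrt(2)*exp(x)*sin(x + pi/4)
The correct value should be: sqrt(2)*exp(x)*sin(x + pi/4)

Explanation: The exponent 1/2 on 2 was incorrectly written as 3/2: the term sqrt(2)*exp(x)*sin(x + pi/4) was incorrectly written as 2*sqrt(2)*exp(x)*sin(x + pi/4)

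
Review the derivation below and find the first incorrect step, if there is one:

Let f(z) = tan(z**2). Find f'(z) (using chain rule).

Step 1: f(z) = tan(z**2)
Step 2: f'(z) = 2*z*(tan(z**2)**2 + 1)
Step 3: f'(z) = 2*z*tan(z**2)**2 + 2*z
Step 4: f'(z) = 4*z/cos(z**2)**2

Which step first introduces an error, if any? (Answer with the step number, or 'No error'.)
Step 4

Step 4 is incorrect due to a wrong coefficient.
The step shows: 4*z/cos(z**2)**2
The correct value should be: 2*z/cos(z**2)**2

Explanation: The coefficient 2 was incorrectly written as 4: the term 2*z/cos(z**2)**2 was incorrectly written as 4*z/cos(z**2)**2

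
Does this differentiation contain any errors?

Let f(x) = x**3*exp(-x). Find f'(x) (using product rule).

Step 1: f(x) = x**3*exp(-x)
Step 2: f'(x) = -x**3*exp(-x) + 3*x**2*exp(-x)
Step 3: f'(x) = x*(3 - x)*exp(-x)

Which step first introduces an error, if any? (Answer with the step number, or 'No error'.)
Step 3

Step 3 is incorrect due to a wrong exponent.
The step shows: x*(3 - x)*exp(-x)
The correct value should be: x**2*(3 - x)*exp(-x)

Explanation: The exponent 2 on x was incorrectly written as 1: the term x**2*(3 - x)*exp(-x) was incorrectly written as x*(3 - x)*exp(-x)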